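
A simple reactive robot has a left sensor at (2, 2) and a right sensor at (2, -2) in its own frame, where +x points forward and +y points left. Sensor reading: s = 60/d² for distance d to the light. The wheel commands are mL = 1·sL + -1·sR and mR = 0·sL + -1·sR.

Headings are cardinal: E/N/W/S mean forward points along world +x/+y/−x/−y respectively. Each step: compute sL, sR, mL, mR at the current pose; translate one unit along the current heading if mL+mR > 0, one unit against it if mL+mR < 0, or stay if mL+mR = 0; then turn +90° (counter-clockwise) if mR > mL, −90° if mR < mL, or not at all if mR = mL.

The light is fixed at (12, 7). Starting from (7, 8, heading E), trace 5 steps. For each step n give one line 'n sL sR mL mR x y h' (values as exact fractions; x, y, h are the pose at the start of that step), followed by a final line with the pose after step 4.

n=0: pose=(7,8,E); sL=10/3, sR=6; mL=-8/3, mR=-6; mL+mR=-26/3 → advance -1; mR−mL=-10/3 → turn -1·90°
n=1: pose=(6,8,S); sL=60/17, sR=12/13; mL=576/221, mR=-12/13; mL+mR=372/221 → advance +1; mR−mL=-60/17 → turn -1·90°
n=2: pose=(6,7,W); sL=15/17, sR=15/17; mL=0, mR=-15/17; mL+mR=-15/17 → advance -1; mR−mL=-15/17 → turn -1·90°
n=3: pose=(7,7,N); sL=60/53, sR=60/13; mL=-2400/689, mR=-60/13; mL+mR=-5580/689 → advance -1; mR−mL=-60/53 → turn -1·90°
n=4: pose=(7,6,E); sL=6, sR=10/3; mL=8/3, mR=-10/3; mL+mR=-2/3 → advance -1; mR−mL=-6 → turn -1·90°

0 10/3 6 -8/3 -6 7 8 E
1 60/17 12/13 576/221 -12/13 6 8 S
2 15/17 15/17 0 -15/17 6 7 W
3 60/53 60/13 -2400/689 -60/13 7 7 N
4 6 10/3 8/3 -10/3 7 6 E
final 6 6 S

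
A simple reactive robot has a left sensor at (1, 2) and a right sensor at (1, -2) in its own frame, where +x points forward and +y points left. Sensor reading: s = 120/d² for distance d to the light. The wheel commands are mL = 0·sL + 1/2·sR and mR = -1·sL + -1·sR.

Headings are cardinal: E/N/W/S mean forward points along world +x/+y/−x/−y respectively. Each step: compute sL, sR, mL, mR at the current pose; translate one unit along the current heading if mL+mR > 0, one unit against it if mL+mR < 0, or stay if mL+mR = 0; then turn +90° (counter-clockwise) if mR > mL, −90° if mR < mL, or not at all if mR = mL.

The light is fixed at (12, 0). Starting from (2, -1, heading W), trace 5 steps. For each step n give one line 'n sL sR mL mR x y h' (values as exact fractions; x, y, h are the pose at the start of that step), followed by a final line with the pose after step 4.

0 12/13 60/61 30/61 -1512/793 2 -1 W
1 120/121 120/49 60/49 -20400/5929 3 -1 N
2 15/8 3/2 3/4 -27/8 3 -2 E
3 120/73 40/51 20/51 -9040/3723 2 -2 S
4 12/13 60/61 30/61 -1512/793 2 -1 W
final 3 -1 N

n=0: pose=(2,-1,W); sL=12/13, sR=60/61; mL=30/61, mR=-1512/793; mL+mR=-1122/793 → advance -1; mR−mL=-1902/793 → turn -1·90°
n=1: pose=(3,-1,N); sL=120/121, sR=120/49; mL=60/49, mR=-20400/5929; mL+mR=-13140/5929 → advance -1; mR−mL=-27660/5929 → turn -1·90°
n=2: pose=(3,-2,E); sL=15/8, sR=3/2; mL=3/4, mR=-27/8; mL+mR=-21/8 → advance -1; mR−mL=-33/8 → turn -1·90°
n=3: pose=(2,-2,S); sL=120/73, sR=40/51; mL=20/51, mR=-9040/3723; mL+mR=-7580/3723 → advance -1; mR−mL=-3500/1241 → turn -1·90°
n=4: pose=(2,-1,W); sL=12/13, sR=60/61; mL=30/61, mR=-1512/793; mL+mR=-1122/793 → advance -1; mR−mL=-1902/793 → turn -1·90°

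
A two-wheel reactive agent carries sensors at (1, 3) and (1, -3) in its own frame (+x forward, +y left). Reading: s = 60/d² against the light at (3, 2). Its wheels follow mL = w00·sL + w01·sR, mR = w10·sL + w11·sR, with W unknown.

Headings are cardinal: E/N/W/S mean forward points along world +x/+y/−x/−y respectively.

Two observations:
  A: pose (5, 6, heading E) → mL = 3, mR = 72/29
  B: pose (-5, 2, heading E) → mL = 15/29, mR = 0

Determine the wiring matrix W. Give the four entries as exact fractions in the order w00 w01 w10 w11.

obs A: pose=(5,6,E) → sL=30/29, sR=6, mL=3, mR=72/29
obs B: pose=(-5,2,E) → sL=30/29, sR=30/29, mL=15/29, mR=0
sensor matrix S = [[30/29, 6], [30/29, 30/29]]; det S = -4320/841
solve [mL_A; mL_B] = S·[w00; w01] and [mR_A; mR_B] = S·[w10; w11]:
  w00 = 0, w01 = 1/2, w10 = -1/2, w11 = 1/2

0 1/2 -1/2 1/2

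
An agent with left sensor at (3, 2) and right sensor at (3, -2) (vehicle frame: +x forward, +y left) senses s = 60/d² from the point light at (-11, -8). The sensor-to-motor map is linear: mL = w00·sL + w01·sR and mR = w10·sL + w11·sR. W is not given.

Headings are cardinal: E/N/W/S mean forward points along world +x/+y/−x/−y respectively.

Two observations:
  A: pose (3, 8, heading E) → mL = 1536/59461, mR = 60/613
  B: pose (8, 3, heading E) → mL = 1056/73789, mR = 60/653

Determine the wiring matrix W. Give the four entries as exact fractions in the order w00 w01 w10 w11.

obs A: pose=(3,8,E) → sL=60/613, sR=12/97, mL=1536/59461, mR=60/613
obs B: pose=(8,3,E) → sL=60/653, sR=12/113, mL=1056/73789, mR=60/653
sensor matrix S = [[60/613, 12/97], [60/653, 12/113]]; det S = -4268160/4387567729
solve [mL_A; mL_B] = S·[w00; w01] and [mR_A; mR_B] = S·[w10; w11]:
  w00 = -1, w01 = 1, w10 = 1, w11 = 0

-1 1 1 0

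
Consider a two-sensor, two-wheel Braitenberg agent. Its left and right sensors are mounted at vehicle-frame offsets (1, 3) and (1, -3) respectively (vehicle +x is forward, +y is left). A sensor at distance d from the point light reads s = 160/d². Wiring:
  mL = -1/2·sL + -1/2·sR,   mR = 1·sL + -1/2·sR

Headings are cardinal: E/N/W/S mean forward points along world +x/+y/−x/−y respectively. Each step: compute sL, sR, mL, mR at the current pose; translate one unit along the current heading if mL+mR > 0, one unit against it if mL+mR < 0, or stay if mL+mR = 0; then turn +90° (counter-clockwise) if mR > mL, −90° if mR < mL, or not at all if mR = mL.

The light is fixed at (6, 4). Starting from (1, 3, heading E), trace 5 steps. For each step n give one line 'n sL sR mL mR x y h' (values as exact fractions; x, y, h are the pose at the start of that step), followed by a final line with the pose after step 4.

0 8 5 -13/2 11/2 1 3 E
1 160/81 160/9 -800/81 -560/81 0 3 N
2 80/37 16/5 -496/185 104/185 0 2 W
3 160/13 160/73 -6880/949 10640/949 1 2 S
4 10 40/13 -85/13 110/13 1 1 E
final 2 1 N

n=0: pose=(1,3,E); sL=8, sR=5; mL=-13/2, mR=11/2; mL+mR=-1 → advance -1; mR−mL=12 → turn +1·90°
n=1: pose=(0,3,N); sL=160/81, sR=160/9; mL=-800/81, mR=-560/81; mL+mR=-1360/81 → advance -1; mR−mL=80/27 → turn +1·90°
n=2: pose=(0,2,W); sL=80/37, sR=16/5; mL=-496/185, mR=104/185; mL+mR=-392/185 → advance -1; mR−mL=120/37 → turn +1·90°
n=3: pose=(1,2,S); sL=160/13, sR=160/73; mL=-6880/949, mR=10640/949; mL+mR=3760/949 → advance +1; mR−mL=240/13 → turn +1·90°
n=4: pose=(1,1,E); sL=10, sR=40/13; mL=-85/13, mR=110/13; mL+mR=25/13 → advance +1; mR−mL=15 → turn +1·90°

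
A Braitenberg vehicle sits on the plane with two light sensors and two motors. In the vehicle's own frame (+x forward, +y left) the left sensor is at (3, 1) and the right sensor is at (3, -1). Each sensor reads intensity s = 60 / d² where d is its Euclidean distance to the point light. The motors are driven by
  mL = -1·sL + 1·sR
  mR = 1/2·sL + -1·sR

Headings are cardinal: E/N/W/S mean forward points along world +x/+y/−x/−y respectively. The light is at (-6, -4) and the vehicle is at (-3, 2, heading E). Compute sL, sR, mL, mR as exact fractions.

12/17 60/61 288/1037 -654/1037

left sensor world pos  = (0, 3); dL² = 85
right sensor world pos = (0, 1); dR² = 61
sL = 60/85 = 12/17
sR = 60/61 = 60/61
mL = -1·sL + 1·sR = 288/1037
mR = 1/2·sL + -1·sR = -654/1037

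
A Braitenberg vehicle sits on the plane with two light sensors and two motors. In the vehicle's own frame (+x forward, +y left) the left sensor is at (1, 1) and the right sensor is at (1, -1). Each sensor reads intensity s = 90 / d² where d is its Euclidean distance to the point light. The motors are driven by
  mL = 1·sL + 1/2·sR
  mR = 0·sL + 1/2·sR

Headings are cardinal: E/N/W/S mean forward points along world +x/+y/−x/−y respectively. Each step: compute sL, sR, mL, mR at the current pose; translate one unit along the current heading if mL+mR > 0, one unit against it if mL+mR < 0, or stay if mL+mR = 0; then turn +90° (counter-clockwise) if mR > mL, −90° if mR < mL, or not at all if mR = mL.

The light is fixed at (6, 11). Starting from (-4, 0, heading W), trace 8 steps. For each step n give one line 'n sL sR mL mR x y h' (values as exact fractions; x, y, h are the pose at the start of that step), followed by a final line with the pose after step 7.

0 18/53 90/221 6363/11713 45/221 -4 0 W
1 45/122 9/20 1449/2440 9/40 -5 0 N
2 90/181 90/221 28035/40001 45/221 -5 1 E
3 45/101 45/121 15435/24442 45/242 -4 1 S
4 18/53 90/221 6363/11713 45/221 -4 0 W
5 45/122 9/20 1449/2440 9/40 -5 0 N
6 90/181 90/221 28035/40001 45/221 -5 1 E
7 45/101 45/121 15435/24442 45/242 -4 1 S
final -4 0 W

n=0: pose=(-4,0,W); sL=18/53, sR=90/221; mL=6363/11713, mR=45/221; mL+mR=8748/11713 → advance +1; mR−mL=-18/53 → turn -1·90°
n=1: pose=(-5,0,N); sL=45/122, sR=9/20; mL=1449/2440, mR=9/40; mL+mR=999/1220 → advance +1; mR−mL=-45/122 → turn -1·90°
n=2: pose=(-5,1,E); sL=90/181, sR=90/221; mL=28035/40001, mR=45/221; mL+mR=36180/40001 → advance +1; mR−mL=-90/181 → turn -1·90°
n=3: pose=(-4,1,S); sL=45/101, sR=45/121; mL=15435/24442, mR=45/242; mL+mR=9990/12221 → advance +1; mR−mL=-45/101 → turn -1·90°
n=4: pose=(-4,0,W); sL=18/53, sR=90/221; mL=6363/11713, mR=45/221; mL+mR=8748/11713 → advance +1; mR−mL=-18/53 → turn -1·90°
n=5: pose=(-5,0,N); sL=45/122, sR=9/20; mL=1449/2440, mR=9/40; mL+mR=999/1220 → advance +1; mR−mL=-45/122 → turn -1·90°
n=6: pose=(-5,1,E); sL=90/181, sR=90/221; mL=28035/40001, mR=45/221; mL+mR=36180/40001 → advance +1; mR−mL=-90/181 → turn -1·90°
n=7: pose=(-4,1,S); sL=45/101, sR=45/121; mL=15435/24442, mR=45/242; mL+mR=9990/12221 → advance +1; mR−mL=-45/101 → turn -1·90°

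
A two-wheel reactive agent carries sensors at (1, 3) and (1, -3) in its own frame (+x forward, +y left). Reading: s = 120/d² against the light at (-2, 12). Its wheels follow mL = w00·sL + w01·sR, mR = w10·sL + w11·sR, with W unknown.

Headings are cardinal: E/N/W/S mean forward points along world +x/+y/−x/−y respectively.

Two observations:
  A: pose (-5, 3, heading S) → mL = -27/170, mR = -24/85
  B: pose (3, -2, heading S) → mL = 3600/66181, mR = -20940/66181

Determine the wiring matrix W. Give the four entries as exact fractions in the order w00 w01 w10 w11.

obs A: pose=(-5,3,S) → sL=6/5, sR=15/17, mL=-27/170, mR=-24/85
obs B: pose=(3,-2,S) → sL=120/289, sR=120/229, mL=3600/66181, mR=-20940/66181
sensor matrix S = [[6/5, 15/17], [120/289, 120/229]]; det S = 295272/1125077
solve [mL_A; mL_B] = S·[w00; w01] and [mR_A; mR_B] = S·[w10; w11]:
  w00 = -1/2, w01 = 1/2, w10 = 1/2, w11 = -1

-1/2 1/2 1/2 -1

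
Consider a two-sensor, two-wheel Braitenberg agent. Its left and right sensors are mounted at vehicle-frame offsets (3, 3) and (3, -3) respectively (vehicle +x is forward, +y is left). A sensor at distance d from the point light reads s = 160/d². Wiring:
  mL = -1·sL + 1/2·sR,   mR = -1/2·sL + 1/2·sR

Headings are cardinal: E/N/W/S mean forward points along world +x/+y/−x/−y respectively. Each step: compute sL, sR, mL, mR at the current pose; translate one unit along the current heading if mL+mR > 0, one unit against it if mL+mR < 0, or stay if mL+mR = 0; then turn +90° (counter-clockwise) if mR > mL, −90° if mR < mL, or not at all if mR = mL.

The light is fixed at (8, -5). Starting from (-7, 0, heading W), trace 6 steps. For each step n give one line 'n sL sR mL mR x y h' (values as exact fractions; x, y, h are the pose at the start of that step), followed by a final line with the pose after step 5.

0 20/41 40/97 -1120/3977 -150/3977 -7 0 W
1 32/25 160/293 -7376/7325 -2688/7325 -6 0 S
2 80/101 16/13 -232/1313 288/1313 -6 1 E
3 160/337 160/181 -2000/60997 12480/60997 -5 1 N
4 10/17 40/89 -550/1513 -105/1513 -5 2 W
5 160/97 160/241 -30800/23377 -11520/23377 -4 2 S
final -4 3 E

n=0: pose=(-7,0,W); sL=20/41, sR=40/97; mL=-1120/3977, mR=-150/3977; mL+mR=-1270/3977 → advance -1; mR−mL=10/41 → turn +1·90°
n=1: pose=(-6,0,S); sL=32/25, sR=160/293; mL=-7376/7325, mR=-2688/7325; mL+mR=-10064/7325 → advance -1; mR−mL=16/25 → turn +1·90°
n=2: pose=(-6,1,E); sL=80/101, sR=16/13; mL=-232/1313, mR=288/1313; mL+mR=56/1313 → advance +1; mR−mL=40/101 → turn +1·90°
n=3: pose=(-5,1,N); sL=160/337, sR=160/181; mL=-2000/60997, mR=12480/60997; mL+mR=10480/60997 → advance +1; mR−mL=80/337 → turn +1·90°
n=4: pose=(-5,2,W); sL=10/17, sR=40/89; mL=-550/1513, mR=-105/1513; mL+mR=-655/1513 → advance -1; mR−mL=5/17 → turn +1·90°
n=5: pose=(-4,2,S); sL=160/97, sR=160/241; mL=-30800/23377, mR=-11520/23377; mL+mR=-42320/23377 → advance -1; mR−mL=80/97 → turn +1·90°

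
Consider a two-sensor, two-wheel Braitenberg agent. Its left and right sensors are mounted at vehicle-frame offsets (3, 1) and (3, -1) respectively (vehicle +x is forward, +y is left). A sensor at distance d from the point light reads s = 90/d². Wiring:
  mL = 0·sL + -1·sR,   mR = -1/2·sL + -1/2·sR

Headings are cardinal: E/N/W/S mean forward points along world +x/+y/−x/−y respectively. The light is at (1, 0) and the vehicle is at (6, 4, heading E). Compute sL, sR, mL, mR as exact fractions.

left sensor world pos  = (9, 5); dL² = 89
right sensor world pos = (9, 3); dR² = 73
sL = 90/89 = 90/89
sR = 90/73 = 90/73
mL = 0·sL + -1·sR = -90/73
mR = -1/2·sL + -1/2·sR = -7290/6497

90/89 90/73 -90/73 -7290/6497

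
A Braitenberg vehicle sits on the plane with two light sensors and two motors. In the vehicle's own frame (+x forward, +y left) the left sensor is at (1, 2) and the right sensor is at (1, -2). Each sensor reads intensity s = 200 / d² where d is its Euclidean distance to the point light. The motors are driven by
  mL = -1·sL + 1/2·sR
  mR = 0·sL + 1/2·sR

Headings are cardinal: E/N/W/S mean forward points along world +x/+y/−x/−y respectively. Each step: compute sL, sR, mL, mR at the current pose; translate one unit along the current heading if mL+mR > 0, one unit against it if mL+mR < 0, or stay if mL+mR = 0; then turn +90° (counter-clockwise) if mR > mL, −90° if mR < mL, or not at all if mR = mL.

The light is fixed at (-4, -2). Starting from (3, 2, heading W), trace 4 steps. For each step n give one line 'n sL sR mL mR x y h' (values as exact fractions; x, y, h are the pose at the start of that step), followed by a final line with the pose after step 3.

n=0: pose=(3,2,W); sL=5, sR=25/9; mL=-65/18, mR=25/18; mL+mR=-20/9 → advance -1; mR−mL=5 → turn +1·90°
n=1: pose=(4,2,S); sL=200/109, sR=40/9; mL=380/981, mR=20/9; mL+mR=2560/981 → advance +1; mR−mL=200/109 → turn +1·90°
n=2: pose=(4,1,E); sL=100/53, sR=100/41; mL=-1450/2173, mR=50/41; mL+mR=1200/2173 → advance +1; mR−mL=100/53 → turn +1·90°
n=3: pose=(5,1,N); sL=40/13, sR=200/137; mL=-4180/1781, mR=100/137; mL+mR=-2880/1781 → advance -1; mR−mL=40/13 → turn +1·90°

0 5 25/9 -65/18 25/18 3 2 W
1 200/109 40/9 380/981 20/9 4 2 S
2 100/53 100/41 -1450/2173 50/41 4 1 E
3 40/13 200/137 -4180/1781 100/137 5 1 N
final 5 0 W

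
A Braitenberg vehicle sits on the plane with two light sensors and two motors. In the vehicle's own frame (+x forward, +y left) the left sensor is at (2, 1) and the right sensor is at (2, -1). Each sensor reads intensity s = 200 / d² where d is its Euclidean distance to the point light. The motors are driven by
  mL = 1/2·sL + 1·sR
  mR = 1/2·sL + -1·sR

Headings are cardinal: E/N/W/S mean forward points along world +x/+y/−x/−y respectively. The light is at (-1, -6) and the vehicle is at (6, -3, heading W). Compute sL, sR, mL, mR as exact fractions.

200/29 200/41 9900/1189 -1700/1189

left sensor world pos  = (4, -4); dL² = 29
right sensor world pos = (4, -2); dR² = 41
sL = 200/29 = 200/29
sR = 200/41 = 200/41
mL = 1/2·sL + 1·sR = 9900/1189
mR = 1/2·sL + -1·sR = -1700/1189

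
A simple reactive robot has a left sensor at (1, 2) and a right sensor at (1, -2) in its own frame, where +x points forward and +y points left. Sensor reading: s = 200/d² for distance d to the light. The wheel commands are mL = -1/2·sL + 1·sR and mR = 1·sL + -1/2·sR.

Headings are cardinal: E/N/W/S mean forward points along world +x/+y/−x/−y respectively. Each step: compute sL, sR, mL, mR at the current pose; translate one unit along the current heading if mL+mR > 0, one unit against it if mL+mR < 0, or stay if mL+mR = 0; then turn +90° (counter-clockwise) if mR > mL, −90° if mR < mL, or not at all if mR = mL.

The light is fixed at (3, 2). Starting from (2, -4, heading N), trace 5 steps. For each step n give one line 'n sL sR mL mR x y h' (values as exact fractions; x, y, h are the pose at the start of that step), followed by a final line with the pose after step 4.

0 100/17 100/13 1050/221 450/221 2 -4 N
1 200/9 200/49 -3100/441 8900/441 2 -3 E
2 10 10 5 5 3 -3 N
3 200/13 200/13 100/13 100/13 3 -2 N
4 25 25 25/2 25/2 3 -1 N
final 3 0 N

n=0: pose=(2,-4,N); sL=100/17, sR=100/13; mL=1050/221, mR=450/221; mL+mR=1500/221 → advance +1; mR−mL=-600/221 → turn -1·90°
n=1: pose=(2,-3,E); sL=200/9, sR=200/49; mL=-3100/441, mR=8900/441; mL+mR=5800/441 → advance +1; mR−mL=4000/147 → turn +1·90°
n=2: pose=(3,-3,N); sL=10, sR=10; mL=5, mR=5; mL+mR=10 → advance +1; mR−mL=0 → turn +0·90°
n=3: pose=(3,-2,N); sL=200/13, sR=200/13; mL=100/13, mR=100/13; mL+mR=200/13 → advance +1; mR−mL=0 → turn +0·90°
n=4: pose=(3,-1,N); sL=25, sR=25; mL=25/2, mR=25/2; mL+mR=25 → advance +1; mR−mL=0 → turn +0·90°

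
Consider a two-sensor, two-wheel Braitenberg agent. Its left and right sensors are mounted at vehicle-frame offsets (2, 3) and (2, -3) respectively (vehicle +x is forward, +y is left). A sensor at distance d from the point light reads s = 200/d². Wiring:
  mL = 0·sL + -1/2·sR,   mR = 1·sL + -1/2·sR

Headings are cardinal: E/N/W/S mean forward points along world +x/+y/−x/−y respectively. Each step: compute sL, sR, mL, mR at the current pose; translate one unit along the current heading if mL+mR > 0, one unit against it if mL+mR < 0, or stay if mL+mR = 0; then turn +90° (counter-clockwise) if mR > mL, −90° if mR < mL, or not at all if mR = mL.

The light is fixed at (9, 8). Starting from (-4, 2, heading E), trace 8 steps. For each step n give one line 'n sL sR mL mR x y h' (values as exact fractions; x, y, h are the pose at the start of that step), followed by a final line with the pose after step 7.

0 20/13 100/101 -50/101 1370/1313 -4 2 E
1 200/241 200/97 -100/97 -4700/23377 -3 2 N
2 25/37 50/53 -25/53 400/1961 -3 1 W
3 40/29 200/277 -100/277 8180/8033 -2 1 S
4 100/53 100/101 -50/101 7450/5353 -2 0 E
5 40/41 40/17 -20/17 -140/697 -1 0 N
6 25/36 10/9 -5/9 5/36 -1 -1 W
7 200/157 40/53 -20/53 7460/8321 0 -1 S
final 0 -2 E

n=0: pose=(-4,2,E); sL=20/13, sR=100/101; mL=-50/101, mR=1370/1313; mL+mR=720/1313 → advance +1; mR−mL=20/13 → turn +1·90°
n=1: pose=(-3,2,N); sL=200/241, sR=200/97; mL=-100/97, mR=-4700/23377; mL+mR=-28800/23377 → advance -1; mR−mL=200/241 → turn +1·90°
n=2: pose=(-3,1,W); sL=25/37, sR=50/53; mL=-25/53, mR=400/1961; mL+mR=-525/1961 → advance -1; mR−mL=25/37 → turn +1·90°
n=3: pose=(-2,1,S); sL=40/29, sR=200/277; mL=-100/277, mR=8180/8033; mL+mR=5280/8033 → advance +1; mR−mL=40/29 → turn +1·90°
n=4: pose=(-2,0,E); sL=100/53, sR=100/101; mL=-50/101, mR=7450/5353; mL+mR=4800/5353 → advance +1; mR−mL=100/53 → turn +1·90°
n=5: pose=(-1,0,N); sL=40/41, sR=40/17; mL=-20/17, mR=-140/697; mL+mR=-960/697 → advance -1; mR−mL=40/41 → turn +1·90°
n=6: pose=(-1,-1,W); sL=25/36, sR=10/9; mL=-5/9, mR=5/36; mL+mR=-5/12 → advance -1; mR−mL=25/36 → turn +1·90°
n=7: pose=(0,-1,S); sL=200/157, sR=40/53; mL=-20/53, mR=7460/8321; mL+mR=4320/8321 → advance +1; mR−mL=200/157 → turn +1·90°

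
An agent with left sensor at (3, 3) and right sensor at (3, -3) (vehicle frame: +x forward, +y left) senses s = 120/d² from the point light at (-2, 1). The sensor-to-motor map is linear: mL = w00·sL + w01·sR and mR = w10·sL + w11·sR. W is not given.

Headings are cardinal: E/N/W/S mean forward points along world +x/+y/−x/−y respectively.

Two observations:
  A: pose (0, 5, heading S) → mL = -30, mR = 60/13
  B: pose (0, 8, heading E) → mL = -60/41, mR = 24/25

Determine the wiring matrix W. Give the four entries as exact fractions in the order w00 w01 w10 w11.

0 -1/2 1 0

obs A: pose=(0,5,S) → sL=60/13, sR=60, mL=-30, mR=60/13
obs B: pose=(0,8,E) → sL=24/25, sR=120/41, mL=-60/41, mR=24/25
sensor matrix S = [[60/13, 60], [24/25, 120/41]]; det S = -117504/2665
solve [mL_A; mL_B] = S·[w00; w01] and [mR_A; mR_B] = S·[w10; w11]:
  w00 = 0, w01 = -1/2, w10 = 1, w11 = 0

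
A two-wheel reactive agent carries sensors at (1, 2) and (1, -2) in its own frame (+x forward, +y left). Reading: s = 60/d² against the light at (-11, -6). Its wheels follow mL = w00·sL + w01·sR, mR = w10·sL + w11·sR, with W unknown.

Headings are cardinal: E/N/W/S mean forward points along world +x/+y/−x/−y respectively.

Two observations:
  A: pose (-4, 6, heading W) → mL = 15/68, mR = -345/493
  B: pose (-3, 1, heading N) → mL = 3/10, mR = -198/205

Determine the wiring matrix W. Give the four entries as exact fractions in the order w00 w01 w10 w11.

obs A: pose=(-4,6,W) → sL=15/34, sR=15/58, mL=15/68, mR=-345/493
obs B: pose=(-3,1,N) → sL=3/5, sR=15/41, mL=3/10, mR=-198/205
sensor matrix S = [[15/34, 15/58], [3/5, 15/41]]; det S = 126/20213
solve [mL_A; mL_B] = S·[w00; w01] and [mR_A; mR_B] = S·[w10; w11]:
  w00 = 1/2, w01 = 0, w10 = -1, w11 = -1

1/2 0 -1 -1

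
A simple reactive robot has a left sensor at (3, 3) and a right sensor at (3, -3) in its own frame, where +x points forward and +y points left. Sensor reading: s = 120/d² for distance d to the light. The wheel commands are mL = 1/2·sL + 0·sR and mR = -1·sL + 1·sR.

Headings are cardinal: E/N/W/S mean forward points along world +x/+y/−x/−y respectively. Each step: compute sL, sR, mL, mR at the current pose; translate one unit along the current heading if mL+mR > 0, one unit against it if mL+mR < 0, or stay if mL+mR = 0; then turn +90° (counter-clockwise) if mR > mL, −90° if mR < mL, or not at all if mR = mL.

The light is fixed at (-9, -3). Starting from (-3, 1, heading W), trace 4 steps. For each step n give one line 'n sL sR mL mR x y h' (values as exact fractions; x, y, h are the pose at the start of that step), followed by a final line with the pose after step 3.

n=0: pose=(-3,1,W); sL=12, sR=60/29; mL=6, mR=-288/29; mL+mR=-114/29 → advance -1; mR−mL=-462/29 → turn -1·90°
n=1: pose=(-2,1,N); sL=24/13, sR=120/149; mL=12/13, mR=-2016/1937; mL+mR=-228/1937 → advance -1; mR−mL=-3804/1937 → turn -1·90°
n=2: pose=(-2,0,E); sL=15/17, sR=6/5; mL=15/34, mR=27/85; mL+mR=129/170 → advance +1; mR−mL=-21/170 → turn -1·90°
n=3: pose=(-1,0,S); sL=120/121, sR=24/5; mL=60/121, mR=2304/605; mL+mR=2604/605 → advance +1; mR−mL=2004/605 → turn +1·90°

0 12 60/29 6 -288/29 -3 1 W
1 24/13 120/149 12/13 -2016/1937 -2 1 N
2 15/17 6/5 15/34 27/85 -2 0 E
3 120/121 24/5 60/121 2304/605 -1 0 S
final -1 -1 E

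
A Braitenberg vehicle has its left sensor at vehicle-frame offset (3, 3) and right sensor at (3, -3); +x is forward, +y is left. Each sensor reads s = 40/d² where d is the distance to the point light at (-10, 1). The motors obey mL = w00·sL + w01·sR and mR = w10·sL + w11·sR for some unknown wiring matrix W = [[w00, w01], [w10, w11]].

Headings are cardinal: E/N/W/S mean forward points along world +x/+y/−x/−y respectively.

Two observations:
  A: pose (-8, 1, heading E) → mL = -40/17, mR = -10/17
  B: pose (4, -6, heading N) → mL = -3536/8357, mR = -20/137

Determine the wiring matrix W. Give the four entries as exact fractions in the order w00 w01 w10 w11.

-1 -1 -1/2 0

obs A: pose=(-8,1,E) → sL=20/17, sR=20/17, mL=-40/17, mR=-10/17
obs B: pose=(4,-6,N) → sL=40/137, sR=8/61, mL=-3536/8357, mR=-20/137
sensor matrix S = [[20/17, 20/17], [40/137, 8/61]]; det S = -26880/142069
solve [mL_A; mL_B] = S·[w00; w01] and [mR_A; mR_B] = S·[w10; w11]:
  w00 = -1, w01 = -1, w10 = -1/2, w11 = 0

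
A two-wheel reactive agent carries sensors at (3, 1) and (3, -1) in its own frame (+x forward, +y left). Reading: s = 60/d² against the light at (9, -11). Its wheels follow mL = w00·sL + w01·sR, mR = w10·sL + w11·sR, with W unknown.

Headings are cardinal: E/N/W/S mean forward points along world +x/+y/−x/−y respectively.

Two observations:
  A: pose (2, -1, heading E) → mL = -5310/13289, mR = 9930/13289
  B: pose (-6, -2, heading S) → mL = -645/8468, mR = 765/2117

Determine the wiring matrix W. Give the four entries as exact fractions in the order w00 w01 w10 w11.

obs A: pose=(2,-1,E) → sL=60/137, sR=60/97, mL=-5310/13289, mR=9930/13289
obs B: pose=(-6,-2,S) → sL=15/58, sR=15/73, mL=-645/8468, mR=765/2117
sensor matrix S = [[60/137, 60/97], [15/58, 15/73]]; det S = -1968750/28132813
solve [mL_A; mL_B] = S·[w00; w01] and [mR_A; mR_B] = S·[w10; w11]:
  w00 = 1/2, w01 = -1, w10 = 1, w11 = 1/2

1/2 -1 1 1/2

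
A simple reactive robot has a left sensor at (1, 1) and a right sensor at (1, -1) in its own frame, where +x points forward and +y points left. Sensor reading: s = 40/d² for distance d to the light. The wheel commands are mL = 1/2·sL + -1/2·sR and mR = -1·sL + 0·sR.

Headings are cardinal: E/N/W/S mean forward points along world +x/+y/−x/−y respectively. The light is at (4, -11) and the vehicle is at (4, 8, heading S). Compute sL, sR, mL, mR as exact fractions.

left sensor world pos  = (5, 7); dL² = 325
right sensor world pos = (3, 7); dR² = 325
sL = 40/325 = 8/65
sR = 40/325 = 8/65
mL = 1/2·sL + -1/2·sR = 0
mR = -1·sL + 0·sR = -8/65

8/65 8/65 0 -8/65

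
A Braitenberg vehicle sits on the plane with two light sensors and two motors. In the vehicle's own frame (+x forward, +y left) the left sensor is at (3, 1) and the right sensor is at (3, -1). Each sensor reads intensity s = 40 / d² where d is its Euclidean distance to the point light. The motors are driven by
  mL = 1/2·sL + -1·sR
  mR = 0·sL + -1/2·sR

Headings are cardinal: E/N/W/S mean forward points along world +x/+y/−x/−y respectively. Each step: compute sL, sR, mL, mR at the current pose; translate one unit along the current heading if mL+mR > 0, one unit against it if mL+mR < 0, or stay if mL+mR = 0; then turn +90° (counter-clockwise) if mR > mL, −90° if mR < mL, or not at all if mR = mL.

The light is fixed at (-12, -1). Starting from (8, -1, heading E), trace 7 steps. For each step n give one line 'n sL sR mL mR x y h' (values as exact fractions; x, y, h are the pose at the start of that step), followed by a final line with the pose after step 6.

0 4/53 4/53 -2/53 -2/53 8 -1 E
1 8/97 8/97 -4/97 -4/97 7 -1 E
2 20/221 20/221 -10/221 -10/221 6 -1 E
3 40/401 40/401 -20/401 -20/401 5 -1 E
4 20/181 20/181 -10/181 -10/181 4 -1 E
5 8/65 8/65 -4/65 -4/65 3 -1 E
6 4/29 4/29 -2/29 -2/29 2 -1 E
final 1 -1 E

n=0: pose=(8,-1,E); sL=4/53, sR=4/53; mL=-2/53, mR=-2/53; mL+mR=-4/53 → advance -1; mR−mL=0 → turn +0·90°
n=1: pose=(7,-1,E); sL=8/97, sR=8/97; mL=-4/97, mR=-4/97; mL+mR=-8/97 → advance -1; mR−mL=0 → turn +0·90°
n=2: pose=(6,-1,E); sL=20/221, sR=20/221; mL=-10/221, mR=-10/221; mL+mR=-20/221 → advance -1; mR−mL=0 → turn +0·90°
n=3: pose=(5,-1,E); sL=40/401, sR=40/401; mL=-20/401, mR=-20/401; mL+mR=-40/401 → advance -1; mR−mL=0 → turn +0·90°
n=4: pose=(4,-1,E); sL=20/181, sR=20/181; mL=-10/181, mR=-10/181; mL+mR=-20/181 → advance -1; mR−mL=0 → turn +0·90°
n=5: pose=(3,-1,E); sL=8/65, sR=8/65; mL=-4/65, mR=-4/65; mL+mR=-8/65 → advance -1; mR−mL=0 → turn +0·90°
n=6: pose=(2,-1,E); sL=4/29, sR=4/29; mL=-2/29, mR=-2/29; mL+mR=-4/29 → advance -1; mR−mL=0 → turn +0·90°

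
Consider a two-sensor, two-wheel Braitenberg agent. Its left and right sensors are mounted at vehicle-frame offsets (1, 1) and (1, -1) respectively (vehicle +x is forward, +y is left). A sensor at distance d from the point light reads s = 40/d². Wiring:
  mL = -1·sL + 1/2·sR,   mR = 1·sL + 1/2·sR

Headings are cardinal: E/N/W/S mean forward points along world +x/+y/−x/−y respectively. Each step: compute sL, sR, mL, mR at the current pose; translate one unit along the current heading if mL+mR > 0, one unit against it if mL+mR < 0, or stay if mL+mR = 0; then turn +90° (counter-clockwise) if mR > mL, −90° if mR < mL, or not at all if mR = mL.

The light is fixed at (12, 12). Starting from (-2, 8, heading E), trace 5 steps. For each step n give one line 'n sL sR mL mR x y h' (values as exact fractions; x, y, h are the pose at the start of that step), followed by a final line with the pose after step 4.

n=0: pose=(-2,8,E); sL=20/89, sR=20/97; mL=-1050/8633, mR=2830/8633; mL+mR=20/97 → advance +1; mR−mL=40/89 → turn +1·90°
n=1: pose=(-1,8,N); sL=8/41, sR=40/153; mL=-404/6273, mR=2044/6273; mL+mR=40/153 → advance +1; mR−mL=16/41 → turn +1·90°
n=2: pose=(-1,9,W); sL=10/53, sR=1/5; mL=-47/530, mR=153/530; mL+mR=1/5 → advance +1; mR−mL=20/53 → turn +1·90°
n=3: pose=(-2,9,S); sL=8/37, sR=40/241; mL=-1188/8917, mR=2668/8917; mL+mR=40/241 → advance +1; mR−mL=16/37 → turn +1·90°
n=4: pose=(-2,8,E); sL=20/89, sR=20/97; mL=-1050/8633, mR=2830/8633; mL+mR=20/97 → advance +1; mR−mL=40/89 → turn +1·90°

0 20/89 20/97 -1050/8633 2830/8633 -2 8 E
1 8/41 40/153 -404/6273 2044/6273 -1 8 N
2 10/53 1/5 -47/530 153/530 -1 9 W
3 8/37 40/241 -1188/8917 2668/8917 -2 9 S
4 20/89 20/97 -1050/8633 2830/8633 -2 8 E
final -1 8 N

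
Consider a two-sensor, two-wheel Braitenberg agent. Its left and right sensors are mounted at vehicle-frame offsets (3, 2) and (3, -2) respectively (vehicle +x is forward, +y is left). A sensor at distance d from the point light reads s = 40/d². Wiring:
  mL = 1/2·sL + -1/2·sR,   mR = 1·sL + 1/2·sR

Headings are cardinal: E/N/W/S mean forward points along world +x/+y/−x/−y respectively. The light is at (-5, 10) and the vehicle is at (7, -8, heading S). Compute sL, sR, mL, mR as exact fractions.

left sensor world pos  = (9, -11); dL² = 637
right sensor world pos = (5, -11); dR² = 541
sL = 40/637 = 40/637
sR = 40/541 = 40/541
mL = 1/2·sL + -1/2·sR = -1920/344617
mR = 1·sL + 1/2·sR = 34380/344617

40/637 40/541 -1920/344617 34380/344617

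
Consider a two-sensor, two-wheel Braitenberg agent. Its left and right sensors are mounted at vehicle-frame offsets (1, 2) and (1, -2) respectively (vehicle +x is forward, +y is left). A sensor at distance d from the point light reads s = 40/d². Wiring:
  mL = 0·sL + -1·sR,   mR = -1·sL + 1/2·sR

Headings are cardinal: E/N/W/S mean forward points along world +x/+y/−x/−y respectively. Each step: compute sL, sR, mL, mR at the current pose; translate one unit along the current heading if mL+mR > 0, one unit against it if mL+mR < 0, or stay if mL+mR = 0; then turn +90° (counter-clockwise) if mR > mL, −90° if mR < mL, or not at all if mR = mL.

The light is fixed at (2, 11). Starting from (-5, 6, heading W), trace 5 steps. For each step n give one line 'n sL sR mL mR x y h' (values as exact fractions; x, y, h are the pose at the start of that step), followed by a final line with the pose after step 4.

n=0: pose=(-5,6,W); sL=40/113, sR=40/73; mL=-40/73, mR=-660/8249; mL+mR=-5180/8249 → advance -1; mR−mL=3860/8249 → turn +1·90°
n=1: pose=(-4,6,S); sL=10/13, sR=2/5; mL=-2/5, mR=-37/65; mL+mR=-63/65 → advance -1; mR−mL=-11/65 → turn -1·90°
n=2: pose=(-4,7,W); sL=8/17, sR=40/53; mL=-40/53, mR=-84/901; mL+mR=-764/901 → advance -1; mR−mL=596/901 → turn +1·90°
n=3: pose=(-3,7,S); sL=20/17, sR=20/37; mL=-20/37, mR=-570/629; mL+mR=-910/629 → advance -1; mR−mL=-230/629 → turn -1·90°
n=4: pose=(-3,8,W); sL=40/61, sR=40/37; mL=-40/37, mR=-260/2257; mL+mR=-2700/2257 → advance -1; mR−mL=2180/2257 → turn +1·90°

0 40/113 40/73 -40/73 -660/8249 -5 6 W
1 10/13 2/5 -2/5 -37/65 -4 6 S
2 8/17 40/53 -40/53 -84/901 -4 7 W
3 20/17 20/37 -20/37 -570/629 -3 7 S
4 40/61 40/37 -40/37 -260/2257 -3 8 W
final -2 8 S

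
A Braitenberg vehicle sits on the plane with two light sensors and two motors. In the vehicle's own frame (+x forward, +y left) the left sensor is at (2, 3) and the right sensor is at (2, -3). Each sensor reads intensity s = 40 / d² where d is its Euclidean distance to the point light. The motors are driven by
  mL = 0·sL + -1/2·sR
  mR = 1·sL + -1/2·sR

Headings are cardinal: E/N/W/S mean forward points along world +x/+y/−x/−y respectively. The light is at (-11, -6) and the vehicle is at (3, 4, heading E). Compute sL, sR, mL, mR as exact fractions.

8/85 8/61 -4/61 148/5185

left sensor world pos  = (5, 7); dL² = 425
right sensor world pos = (5, 1); dR² = 305
sL = 40/425 = 8/85
sR = 40/305 = 8/61
mL = 0·sL + -1/2·sR = -4/61
mR = 1·sL + -1/2·sR = 148/5185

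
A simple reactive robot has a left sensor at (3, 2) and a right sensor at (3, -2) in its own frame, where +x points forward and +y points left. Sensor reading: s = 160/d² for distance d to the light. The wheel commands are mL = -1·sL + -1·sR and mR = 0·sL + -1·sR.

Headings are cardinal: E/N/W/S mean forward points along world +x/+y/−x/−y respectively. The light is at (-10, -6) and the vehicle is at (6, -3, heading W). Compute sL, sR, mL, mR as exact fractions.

16/17 80/97 -2912/1649 -80/97

left sensor world pos  = (3, -5); dL² = 170
right sensor world pos = (3, -1); dR² = 194
sL = 160/170 = 16/17
sR = 160/194 = 80/97
mL = -1·sL + -1·sR = -2912/1649
mR = 0·sL + -1·sR = -80/97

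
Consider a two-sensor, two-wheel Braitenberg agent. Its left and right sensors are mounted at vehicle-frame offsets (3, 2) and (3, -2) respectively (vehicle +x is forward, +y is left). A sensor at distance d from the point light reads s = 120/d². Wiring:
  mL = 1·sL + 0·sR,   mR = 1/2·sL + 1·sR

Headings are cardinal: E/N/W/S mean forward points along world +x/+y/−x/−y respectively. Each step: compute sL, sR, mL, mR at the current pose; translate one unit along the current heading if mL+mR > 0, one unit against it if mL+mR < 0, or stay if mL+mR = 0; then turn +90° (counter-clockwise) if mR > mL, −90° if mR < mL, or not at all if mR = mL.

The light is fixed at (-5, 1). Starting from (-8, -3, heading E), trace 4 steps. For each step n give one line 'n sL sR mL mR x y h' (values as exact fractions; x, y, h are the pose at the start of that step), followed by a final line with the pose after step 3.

0 30 10/3 30 55/3 -8 -3 E
1 120/49 24/13 120/49 1956/637 -7 -3 S
2 12 12/5 12 42/5 -7 -4 E
3 24/13 120/73 24/13 2436/949 -6 -4 S
final -6 -5 E

n=0: pose=(-8,-3,E); sL=30, sR=10/3; mL=30, mR=55/3; mL+mR=145/3 → advance +1; mR−mL=-35/3 → turn -1·90°
n=1: pose=(-7,-3,S); sL=120/49, sR=24/13; mL=120/49, mR=1956/637; mL+mR=3516/637 → advance +1; mR−mL=396/637 → turn +1·90°
n=2: pose=(-7,-4,E); sL=12, sR=12/5; mL=12, mR=42/5; mL+mR=102/5 → advance +1; mR−mL=-18/5 → turn -1·90°
n=3: pose=(-6,-4,S); sL=24/13, sR=120/73; mL=24/13, mR=2436/949; mL+mR=4188/949 → advance +1; mR−mL=684/949 → turn +1·90°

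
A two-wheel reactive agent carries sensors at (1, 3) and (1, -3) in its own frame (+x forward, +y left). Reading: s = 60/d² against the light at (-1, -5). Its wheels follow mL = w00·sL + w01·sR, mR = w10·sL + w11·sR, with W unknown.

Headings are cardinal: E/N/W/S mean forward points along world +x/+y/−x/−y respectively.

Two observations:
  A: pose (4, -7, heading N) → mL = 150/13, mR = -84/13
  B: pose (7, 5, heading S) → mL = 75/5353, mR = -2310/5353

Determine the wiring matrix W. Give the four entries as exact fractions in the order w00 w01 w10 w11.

obs A: pose=(4,-7,N) → sL=12, sR=12/13, mL=150/13, mR=-84/13
obs B: pose=(7,5,S) → sL=30/101, sR=30/53, mL=75/5353, mR=-2310/5353
sensor matrix S = [[12, 12/13], [30/101, 30/53]]; det S = 453600/69589
solve [mL_A; mL_B] = S·[w00; w01] and [mR_A; mR_B] = S·[w10; w11]:
  w00 = 1, w01 = -1/2, w10 = -1/2, w11 = -1/2

1 -1/2 -1/2 -1/2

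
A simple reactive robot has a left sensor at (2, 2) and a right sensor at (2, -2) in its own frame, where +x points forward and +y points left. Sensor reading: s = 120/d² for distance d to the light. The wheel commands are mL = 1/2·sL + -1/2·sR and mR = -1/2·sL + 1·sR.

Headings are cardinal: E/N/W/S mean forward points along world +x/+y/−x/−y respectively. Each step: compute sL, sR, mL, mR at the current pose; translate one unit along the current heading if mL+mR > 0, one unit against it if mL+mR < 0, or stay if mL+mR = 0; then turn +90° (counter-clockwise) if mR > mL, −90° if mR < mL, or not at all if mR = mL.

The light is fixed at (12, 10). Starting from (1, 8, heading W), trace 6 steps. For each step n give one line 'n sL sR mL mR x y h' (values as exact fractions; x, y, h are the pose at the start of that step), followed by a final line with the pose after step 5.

0 24/37 120/169 -192/6253 2412/6253 1 8 W
1 30/29 30/53 360/1537 75/1537 0 8 S
2 120/221 120/197 -1440/43537 14700/43537 0 7 W
3 60/73 12/25 312/1825 126/1825 -1 7 S
4 40/87 120/229 -640/19923 5860/19923 -1 6 W
5 2/3 30/73 28/219 17/219 -2 6 S
final -2 5 W

n=0: pose=(1,8,W); sL=24/37, sR=120/169; mL=-192/6253, mR=2412/6253; mL+mR=60/169 → advance +1; mR−mL=2604/6253 → turn +1·90°
n=1: pose=(0,8,S); sL=30/29, sR=30/53; mL=360/1537, mR=75/1537; mL+mR=15/53 → advance +1; mR−mL=-285/1537 → turn -1·90°
n=2: pose=(0,7,W); sL=120/221, sR=120/197; mL=-1440/43537, mR=14700/43537; mL+mR=60/197 → advance +1; mR−mL=16140/43537 → turn +1·90°
n=3: pose=(-1,7,S); sL=60/73, sR=12/25; mL=312/1825, mR=126/1825; mL+mR=6/25 → advance +1; mR−mL=-186/1825 → turn -1·90°
n=4: pose=(-1,6,W); sL=40/87, sR=120/229; mL=-640/19923, mR=5860/19923; mL+mR=60/229 → advance +1; mR−mL=6500/19923 → turn +1·90°
n=5: pose=(-2,6,S); sL=2/3, sR=30/73; mL=28/219, mR=17/219; mL+mR=15/73 → advance +1; mR−mL=-11/219 → turn -1·90°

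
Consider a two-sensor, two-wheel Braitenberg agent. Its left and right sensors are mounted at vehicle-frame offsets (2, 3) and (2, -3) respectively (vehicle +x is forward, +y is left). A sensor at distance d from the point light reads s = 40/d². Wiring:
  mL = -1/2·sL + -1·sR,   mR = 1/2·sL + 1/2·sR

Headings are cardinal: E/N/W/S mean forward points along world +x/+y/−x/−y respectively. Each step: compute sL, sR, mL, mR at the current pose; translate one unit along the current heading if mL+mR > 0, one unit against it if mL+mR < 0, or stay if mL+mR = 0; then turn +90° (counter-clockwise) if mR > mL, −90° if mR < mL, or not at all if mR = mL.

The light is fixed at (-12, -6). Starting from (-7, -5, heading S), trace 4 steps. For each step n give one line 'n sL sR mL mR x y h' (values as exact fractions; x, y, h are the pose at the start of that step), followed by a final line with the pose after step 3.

n=0: pose=(-7,-5,S); sL=8/13, sR=8; mL=-108/13, mR=56/13; mL+mR=-4 → advance -1; mR−mL=164/13 → turn +1·90°
n=1: pose=(-7,-4,E); sL=20/37, sR=4/5; mL=-198/185, mR=124/185; mL+mR=-2/5 → advance -1; mR−mL=322/185 → turn +1·90°
n=2: pose=(-8,-4,N); sL=40/17, sR=8/13; mL=-396/221, mR=328/221; mL+mR=-4/13 → advance -1; mR−mL=724/221 → turn +1·90°
n=3: pose=(-8,-5,W); sL=5, sR=2; mL=-9/2, mR=7/2; mL+mR=-1 → advance -1; mR−mL=8 → turn +1·90°

0 8/13 8 -108/13 56/13 -7 -5 S
1 20/37 4/5 -198/185 124/185 -7 -4 E
2 40/17 8/13 -396/221 328/221 -8 -4 N
3 5 2 -9/2 7/2 -8 -5 W
final -7 -5 S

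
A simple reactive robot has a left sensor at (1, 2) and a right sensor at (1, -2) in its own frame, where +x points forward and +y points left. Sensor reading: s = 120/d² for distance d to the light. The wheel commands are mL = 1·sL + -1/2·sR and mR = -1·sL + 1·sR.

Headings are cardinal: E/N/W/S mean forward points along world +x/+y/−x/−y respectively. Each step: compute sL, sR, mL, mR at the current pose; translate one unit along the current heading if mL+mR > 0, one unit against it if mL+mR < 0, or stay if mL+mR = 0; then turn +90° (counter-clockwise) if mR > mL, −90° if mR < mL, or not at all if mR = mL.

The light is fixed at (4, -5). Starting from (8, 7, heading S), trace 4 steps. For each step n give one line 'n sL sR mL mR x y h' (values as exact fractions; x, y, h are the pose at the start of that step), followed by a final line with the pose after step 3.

n=0: pose=(8,7,S); sL=120/157, sR=24/25; mL=1116/3925, mR=768/3925; mL+mR=12/25 → advance +1; mR−mL=-348/3925 → turn -1·90°
n=1: pose=(8,6,W); sL=4/3, sR=60/89; mL=266/267, mR=-176/267; mL+mR=30/89 → advance +1; mR−mL=-442/267 → turn -1·90°
n=2: pose=(7,6,N); sL=24/29, sR=120/169; mL=2316/4901, mR=-576/4901; mL+mR=60/169 → advance +1; mR−mL=-2892/4901 → turn -1·90°
n=3: pose=(7,7,E); sL=30/53, sR=30/29; mL=75/1537, mR=720/1537; mL+mR=15/29 → advance +1; mR−mL=645/1537 → turn +1·90°

0 120/157 24/25 1116/3925 768/3925 8 7 S
1 4/3 60/89 266/267 -176/267 8 6 W
2 24/29 120/169 2316/4901 -576/4901 7 6 N
3 30/53 30/29 75/1537 720/1537 7 7 E
final 8 7 N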